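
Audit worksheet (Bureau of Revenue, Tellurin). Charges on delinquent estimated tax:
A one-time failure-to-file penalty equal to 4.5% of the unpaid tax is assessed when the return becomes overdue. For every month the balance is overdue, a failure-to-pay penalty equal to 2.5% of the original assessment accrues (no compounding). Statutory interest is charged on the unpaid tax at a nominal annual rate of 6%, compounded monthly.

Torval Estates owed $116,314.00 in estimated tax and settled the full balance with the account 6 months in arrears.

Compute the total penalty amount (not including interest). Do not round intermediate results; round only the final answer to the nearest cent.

Failure-to-file penalty: 4.5% × $116,314.00 = $5,234.13
Failure-to-pay penalty: 6 × 2.5% × $116,314.00 = $17,447.10
Total penalty = $5,234.13 + $17,447.10 = $22,681.23

$22,681.23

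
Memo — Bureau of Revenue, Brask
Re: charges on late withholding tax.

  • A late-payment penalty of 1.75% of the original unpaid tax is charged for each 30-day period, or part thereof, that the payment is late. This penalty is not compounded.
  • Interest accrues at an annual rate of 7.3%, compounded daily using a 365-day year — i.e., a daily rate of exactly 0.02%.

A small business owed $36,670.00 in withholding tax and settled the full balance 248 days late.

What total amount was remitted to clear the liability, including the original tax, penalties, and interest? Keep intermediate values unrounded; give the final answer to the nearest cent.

Penalty periods: ⌈248/30⌉ = 9; penalty = 9 × 1.75% × $36,670.00 = $5,775.53…
Interest: $36,670.00 × ((1 + 0.0002)^248 − 1) = $36,670.00 × 0.05084546… = $1,864.5030…
Total = $36,670.00 + $5,775.5250 + $1,864.5030… = $44,310.03

$44,310.03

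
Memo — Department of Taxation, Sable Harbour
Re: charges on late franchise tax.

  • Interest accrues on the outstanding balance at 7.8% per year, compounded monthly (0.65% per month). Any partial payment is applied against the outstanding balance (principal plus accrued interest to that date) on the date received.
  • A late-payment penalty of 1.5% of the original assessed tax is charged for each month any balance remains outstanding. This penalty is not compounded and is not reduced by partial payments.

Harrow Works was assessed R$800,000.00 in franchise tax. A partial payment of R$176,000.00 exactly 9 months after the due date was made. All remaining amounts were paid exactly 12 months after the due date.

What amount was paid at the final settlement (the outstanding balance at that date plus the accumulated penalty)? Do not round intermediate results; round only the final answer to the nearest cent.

R$829,225.49

Balance at month 9: R$800,000.0000 × (1 + 0.0065)^9 = R$848,035.4359…
After R$176,000.00 payment: R$848,035.4359… − R$176,000.00 = R$672,035.4359…
Balance at month 12: R$672,035.4359… × (1 + 0.0065)^3 = R$685,225.4920…
Penalty: 12 × 1.5% × R$800,000.00 = R$144,000.00
Final settlement = outstanding balance + penalty = R$685,225.4920… + R$144,000.00 = R$829,225.49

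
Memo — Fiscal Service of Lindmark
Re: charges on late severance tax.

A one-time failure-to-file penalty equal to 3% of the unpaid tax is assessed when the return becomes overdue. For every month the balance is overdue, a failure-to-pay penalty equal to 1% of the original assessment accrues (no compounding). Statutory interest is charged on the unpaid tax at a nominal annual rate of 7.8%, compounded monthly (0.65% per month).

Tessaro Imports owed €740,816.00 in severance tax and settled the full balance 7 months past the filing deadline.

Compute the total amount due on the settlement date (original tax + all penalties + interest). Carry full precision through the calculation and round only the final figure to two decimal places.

Failure-to-file penalty: 3% × €740,816.00 = €22,224.48
Failure-to-pay penalty = 1% × €740,816.00 × 7 mo = €51,857.12
Interest: €740,816.00 × ((1 + 0.0065)^7 − 1) = €740,816.00 × 0.0463969… = €34,371.5841…
Total = €740,816.00 + €74,081.6000 + €34,371.5841… = €849,269.18

€849,269.18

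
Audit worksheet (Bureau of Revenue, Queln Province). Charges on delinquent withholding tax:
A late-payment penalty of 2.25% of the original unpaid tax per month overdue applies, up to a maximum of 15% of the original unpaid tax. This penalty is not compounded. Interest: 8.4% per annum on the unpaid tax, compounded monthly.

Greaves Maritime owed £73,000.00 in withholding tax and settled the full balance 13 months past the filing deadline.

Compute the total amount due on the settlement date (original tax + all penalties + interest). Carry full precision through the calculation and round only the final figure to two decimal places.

Penalty (uncapped): 13 × 2.25% × £73,000.00 = £21,352.50; cap = 15% × £73,000.00 = £10,950.00 → penalty = £10,950.00
Interest (8.4%/yr ÷ 12 = 0.7%/month): £73,000.00 × ((1 + 0.007)^13 − 1) = £6,929.2941…
Total = £73,000.00 + £10,950.0000 + £6,929.2941… = £90,879.29

£90,879.29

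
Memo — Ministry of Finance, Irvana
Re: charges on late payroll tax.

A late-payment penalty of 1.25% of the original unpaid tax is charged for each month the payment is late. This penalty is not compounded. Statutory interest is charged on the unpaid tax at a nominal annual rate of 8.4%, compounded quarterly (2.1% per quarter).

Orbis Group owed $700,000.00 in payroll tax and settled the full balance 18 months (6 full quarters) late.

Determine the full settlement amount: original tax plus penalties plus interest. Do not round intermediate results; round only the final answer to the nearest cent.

$950,462.21

Late-payment penalty = 1.25% × $700,000.00 × 18 mo = $157,500.00
Interest: $700,000.00 × ((1 + 0.021)^6 − 1) = $700,000.00 × 0.1328032… = $92,962.2133…
Total = $700,000.00 + $157,500.0000 + $92,962.2133… = $950,462.21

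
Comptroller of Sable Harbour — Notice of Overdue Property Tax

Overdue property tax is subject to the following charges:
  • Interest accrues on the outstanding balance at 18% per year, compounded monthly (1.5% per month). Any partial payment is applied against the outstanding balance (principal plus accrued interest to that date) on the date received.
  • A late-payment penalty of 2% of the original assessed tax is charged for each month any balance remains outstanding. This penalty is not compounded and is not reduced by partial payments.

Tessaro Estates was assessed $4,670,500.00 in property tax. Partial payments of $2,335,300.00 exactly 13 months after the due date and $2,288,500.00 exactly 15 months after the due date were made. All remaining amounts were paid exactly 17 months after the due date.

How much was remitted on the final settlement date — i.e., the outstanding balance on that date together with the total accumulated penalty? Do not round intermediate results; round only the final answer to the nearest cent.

$2,767,396.74

Balance at month 13: $4,670,500.0000 × (1 + 0.015)^13 = $5,667,896.6899…
After $2,335,300.00 payment: $5,667,896.6899… − $2,335,300.00 = $3,332,596.6899…
Balance at month 15: $3,332,596.6899… × (1 + 0.015)^2 = $3,433,324.4248…
After $2,288,500.00 payment: $3,433,324.4248… − $2,288,500.00 = $1,144,824.4248…
Balance at month 17: $1,144,824.4248… × (1 + 0.015)^2 = $1,179,426.7430…
Penalty: 17 × 2% × $4,670,500.00 = $1,587,970.00
Final settlement = outstanding balance + penalty = $1,179,426.7430… + $1,587,970.00 = $2,767,396.74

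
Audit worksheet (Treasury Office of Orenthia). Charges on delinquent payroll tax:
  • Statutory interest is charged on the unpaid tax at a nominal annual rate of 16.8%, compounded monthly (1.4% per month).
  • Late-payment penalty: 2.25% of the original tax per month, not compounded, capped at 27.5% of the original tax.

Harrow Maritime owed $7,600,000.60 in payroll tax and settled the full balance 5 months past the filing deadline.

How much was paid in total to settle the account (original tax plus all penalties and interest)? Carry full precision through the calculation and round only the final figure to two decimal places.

Penalty: 5 × 2.25% × $7,600,000.60 = $855,000.07… (below the 27.5% cap of $2,090,000.17…)
Interest: $7,600,000.60 × ((1 + 0.014)^5 − 1) = $7,600,000.60 × 0.0719876… = $547,106.0511…
Total = $7,600,000.60 + $855,000.0675 + $547,106.0511… = $9,002,106.72

$9,002,106.72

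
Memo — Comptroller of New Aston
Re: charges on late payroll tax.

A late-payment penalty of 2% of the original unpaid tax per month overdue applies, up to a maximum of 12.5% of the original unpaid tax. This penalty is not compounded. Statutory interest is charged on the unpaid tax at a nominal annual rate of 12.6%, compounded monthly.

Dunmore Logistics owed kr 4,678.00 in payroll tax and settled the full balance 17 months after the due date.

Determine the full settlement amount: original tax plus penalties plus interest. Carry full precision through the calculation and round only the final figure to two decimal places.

Penalty (uncapped): 17 × 2% × kr 4,678.00 = kr 1,590.52; cap = 12.5% × kr 4,678.00 = kr 584.75 → penalty = kr 584.75
Interest (12.6%/yr ÷ 12 = 1.05%/month): kr 4,678.00 × ((1 + 0.0105)^17 − 1) = kr 908.9865…
Total = kr 4,678.00 + kr 584.7500 + kr 908.9865… = kr 6,171.74

kr 6,171.74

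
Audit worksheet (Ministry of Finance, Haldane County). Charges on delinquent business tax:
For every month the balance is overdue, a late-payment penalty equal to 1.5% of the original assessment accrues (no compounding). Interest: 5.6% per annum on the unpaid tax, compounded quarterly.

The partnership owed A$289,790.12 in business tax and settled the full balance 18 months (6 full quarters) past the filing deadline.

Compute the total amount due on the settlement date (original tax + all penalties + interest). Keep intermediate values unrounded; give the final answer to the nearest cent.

Late-payment penalty: 18 × 1.5% × A$289,790.12 = A$78,243.33…
Interest (5.6%/yr ÷ 4 = 1.4%/quarter): A$289,790.12 × ((1 + 0.014)^6 − 1) = A$25,210.4246…
Total = A$289,790.12 + A$78,243.3324 + A$25,210.4246… = A$393,243.88

A$393,243.88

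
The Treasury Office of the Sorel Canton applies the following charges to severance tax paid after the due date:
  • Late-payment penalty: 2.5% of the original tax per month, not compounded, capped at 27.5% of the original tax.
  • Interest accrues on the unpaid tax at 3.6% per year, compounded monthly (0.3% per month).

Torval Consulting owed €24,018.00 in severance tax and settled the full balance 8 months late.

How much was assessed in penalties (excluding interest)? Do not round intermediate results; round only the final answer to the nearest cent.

€4,803.60

Penalty: 8 × 2.5% × €24,018.00 = €4,803.60 (below the 27.5% cap of €6,604.95)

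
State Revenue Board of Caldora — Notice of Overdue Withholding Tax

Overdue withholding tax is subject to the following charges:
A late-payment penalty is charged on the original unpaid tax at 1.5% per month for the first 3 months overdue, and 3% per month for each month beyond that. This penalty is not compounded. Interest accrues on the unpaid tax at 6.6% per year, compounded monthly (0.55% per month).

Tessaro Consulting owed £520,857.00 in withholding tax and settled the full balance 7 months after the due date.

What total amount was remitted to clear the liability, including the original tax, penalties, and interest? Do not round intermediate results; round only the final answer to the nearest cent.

Penalty, months 1–3: 3 × 1.5% × £520,857.00 = £23,438.57…
Penalty, months 4–7: 4 × 3% × £520,857.00 = £62,502.84
Interest: £520,857.00 × ((1 + 0.0055)^7 − 1) = £520,857.00 × 0.0391411… = £20,386.9187…
Total = £520,857.00 + £85,941.4050 + £20,386.9187… = £627,185.32

£627,185.32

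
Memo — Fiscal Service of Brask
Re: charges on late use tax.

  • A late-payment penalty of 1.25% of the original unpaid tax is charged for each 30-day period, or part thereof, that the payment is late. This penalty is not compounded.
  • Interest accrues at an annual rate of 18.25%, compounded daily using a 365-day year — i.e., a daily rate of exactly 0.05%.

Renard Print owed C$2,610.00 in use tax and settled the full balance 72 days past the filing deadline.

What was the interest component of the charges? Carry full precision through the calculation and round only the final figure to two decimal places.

Interest: C$2,610.00 × ((1 + 0.0005)^72 − 1) = C$2,610.00 × 0.03664652… = C$95.6474…

C$95.65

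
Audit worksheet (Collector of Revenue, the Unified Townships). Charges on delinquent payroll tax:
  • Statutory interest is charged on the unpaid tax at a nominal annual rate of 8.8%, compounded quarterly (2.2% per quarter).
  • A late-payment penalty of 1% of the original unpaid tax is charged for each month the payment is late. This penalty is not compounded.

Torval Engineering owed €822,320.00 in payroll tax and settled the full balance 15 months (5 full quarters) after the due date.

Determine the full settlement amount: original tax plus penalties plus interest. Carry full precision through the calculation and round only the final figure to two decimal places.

Late-payment penalty: 15 × 1% × €822,320.00 = €123,348.00
Interest: €822,320.00 × ((1 + 0.022)^5 − 1) = €822,320.00 × 0.1149477… = €94,523.7568…
Total = €822,320.00 + €123,348.0000 + €94,523.7568… = €1,040,191.76

€1,040,191.76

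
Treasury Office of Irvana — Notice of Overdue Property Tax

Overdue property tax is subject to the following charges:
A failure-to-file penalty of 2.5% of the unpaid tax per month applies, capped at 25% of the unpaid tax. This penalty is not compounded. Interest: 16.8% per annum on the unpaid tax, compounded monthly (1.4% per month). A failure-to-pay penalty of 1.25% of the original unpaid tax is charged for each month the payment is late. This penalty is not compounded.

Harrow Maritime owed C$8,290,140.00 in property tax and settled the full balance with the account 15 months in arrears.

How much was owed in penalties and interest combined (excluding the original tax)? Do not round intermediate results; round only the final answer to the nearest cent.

Failure-to-file: 15 × 2.5% × C$8,290,140.00 = C$3,108,802.50, capped at 25% × C$8,290,140.00 = C$2,072,535.00
Failure-to-pay penalty = 1.25% × C$8,290,140.00 × 15 mo = C$1,554,401.25
Interest: C$8,290,140.00 × ((1 + 0.014)^15 − 1) = C$8,290,140.00 × 0.2318826… = C$1,922,339.3112…
Penalties + interest = C$3,626,936.2500 + C$1,922,339.3112… = C$5,549,275.56

C$5,549,275.56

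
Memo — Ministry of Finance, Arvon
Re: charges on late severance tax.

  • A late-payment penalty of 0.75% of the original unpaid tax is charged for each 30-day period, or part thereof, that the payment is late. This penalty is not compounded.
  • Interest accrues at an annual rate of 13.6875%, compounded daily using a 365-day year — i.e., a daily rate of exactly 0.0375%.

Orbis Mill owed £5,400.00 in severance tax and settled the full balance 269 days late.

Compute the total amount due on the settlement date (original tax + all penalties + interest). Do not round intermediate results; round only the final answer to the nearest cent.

Penalty periods: ⌈269/30⌉ = 9; penalty = 9 × 0.75% × £5,400.00 = £364.50
Interest: £5,400.00 × ((1 + 0.000375)^269 − 1) = £5,400.00 × 0.10611745… = £573.0342…
Total = £5,400.00 + £364.5000 + £573.0342… = £6,337.53

£6,337.53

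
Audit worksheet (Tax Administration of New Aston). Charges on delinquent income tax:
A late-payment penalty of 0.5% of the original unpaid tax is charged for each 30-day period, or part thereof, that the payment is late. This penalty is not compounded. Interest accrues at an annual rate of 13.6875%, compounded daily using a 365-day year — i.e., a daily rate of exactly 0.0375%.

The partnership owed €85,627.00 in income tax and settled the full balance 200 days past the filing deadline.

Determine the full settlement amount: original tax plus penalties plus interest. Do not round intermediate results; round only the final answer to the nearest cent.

€95,291.63

Penalty periods: ⌈200/30⌉ = 7; penalty = 7 × 0.5% × €85,627.00 = €2,996.95…
Interest: €85,627.00 × ((1 + 0.000375)^200 − 1) = €85,627.00 × 0.07786900… = €6,667.6886…
Total = €85,627.00 + €2,996.9450 + €6,667.6886… = €95,291.63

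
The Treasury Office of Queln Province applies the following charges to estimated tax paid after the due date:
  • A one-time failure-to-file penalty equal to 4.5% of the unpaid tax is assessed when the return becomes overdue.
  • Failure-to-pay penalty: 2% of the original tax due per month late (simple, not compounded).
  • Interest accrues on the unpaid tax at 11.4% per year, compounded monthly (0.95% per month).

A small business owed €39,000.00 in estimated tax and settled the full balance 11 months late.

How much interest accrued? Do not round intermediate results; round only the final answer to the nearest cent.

€4,274.71

Interest: €39,000.00 × ((1 + 0.0095)^11 − 1) = €39,000.00 × 0.1096079… = €4,274.7097…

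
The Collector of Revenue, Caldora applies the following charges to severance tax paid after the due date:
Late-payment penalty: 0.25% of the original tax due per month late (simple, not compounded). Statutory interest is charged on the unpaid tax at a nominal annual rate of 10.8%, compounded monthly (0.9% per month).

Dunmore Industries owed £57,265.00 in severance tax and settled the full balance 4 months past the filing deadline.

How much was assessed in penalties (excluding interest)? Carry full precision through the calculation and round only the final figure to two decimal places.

£572.65

Late-payment penalty: 4 × 0.25% × £57,265.00 = £572.65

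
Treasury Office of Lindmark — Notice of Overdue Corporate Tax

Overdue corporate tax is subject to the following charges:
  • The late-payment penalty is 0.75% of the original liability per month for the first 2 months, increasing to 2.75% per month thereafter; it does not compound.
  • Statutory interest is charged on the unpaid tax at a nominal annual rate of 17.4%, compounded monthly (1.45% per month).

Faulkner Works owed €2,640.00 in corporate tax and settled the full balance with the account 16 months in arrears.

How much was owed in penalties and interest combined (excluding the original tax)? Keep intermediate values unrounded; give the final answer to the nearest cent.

Penalty, months 1–2: 2 × 0.75% × €2,640.00 = €39.60
Penalty, months 3–16: 14 × 2.75% × €2,640.00 = €1,016.40
Interest: €2,640.00 × ((1 + 0.0145)^16 − 1) = €2,640.00 × 0.2590206… = €683.8143…
Penalties + interest = €1,056.0000 + €683.8143… = €1,739.81

€1,739.81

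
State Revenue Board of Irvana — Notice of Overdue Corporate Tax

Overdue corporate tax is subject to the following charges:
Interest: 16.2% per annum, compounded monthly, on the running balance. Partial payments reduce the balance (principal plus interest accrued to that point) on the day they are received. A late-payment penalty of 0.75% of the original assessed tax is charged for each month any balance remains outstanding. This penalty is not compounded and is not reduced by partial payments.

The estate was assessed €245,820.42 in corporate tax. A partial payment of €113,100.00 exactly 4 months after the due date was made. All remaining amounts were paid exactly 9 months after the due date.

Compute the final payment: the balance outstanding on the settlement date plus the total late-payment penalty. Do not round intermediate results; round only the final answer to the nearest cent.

Monthly rate = 16.2% ÷ 12 = 1.35%
Balance at month 4: €245,820.4200 × (1 + 0.0135)^4 = €259,365.9547…
After €113,100.00 payment: €259,365.9547… − €113,100.00 = €146,265.9547…
Balance at month 9: €146,265.9547… × (1 + 0.0135)^5 = €156,409.0994…
Penalty: 9 × 0.75% × €245,820.42 = €16,592.88…
Final settlement = outstanding balance + penalty = €156,409.0994… + €16,592.88… = €173,001.98

€173,001.98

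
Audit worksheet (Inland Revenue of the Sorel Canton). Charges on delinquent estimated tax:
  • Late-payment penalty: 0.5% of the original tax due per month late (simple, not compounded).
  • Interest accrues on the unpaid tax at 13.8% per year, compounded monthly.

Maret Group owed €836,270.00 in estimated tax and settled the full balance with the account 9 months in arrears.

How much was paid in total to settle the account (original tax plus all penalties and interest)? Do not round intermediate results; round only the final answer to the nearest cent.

Late-payment penalty: 9 × 0.5% × €836,270.00 = €37,632.15
Interest (13.8%/yr ÷ 12 = 1.15%/month): €836,270.00 × ((1 + 0.0115)^9 − 1) = €90,644.1272…
Total = €836,270.00 + €37,632.1500 + €90,644.1272… = €964,546.28

€964,546.28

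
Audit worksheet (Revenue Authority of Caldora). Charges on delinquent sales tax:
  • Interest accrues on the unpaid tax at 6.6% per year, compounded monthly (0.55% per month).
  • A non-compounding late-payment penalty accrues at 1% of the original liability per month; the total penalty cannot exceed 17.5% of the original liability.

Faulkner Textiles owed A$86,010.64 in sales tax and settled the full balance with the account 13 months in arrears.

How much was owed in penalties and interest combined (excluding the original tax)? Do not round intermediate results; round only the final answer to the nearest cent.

Penalty: 13 × 1% × A$86,010.64 = A$11,181.38… (below the 17.5% cap of A$15,051.86…)
Interest: A$86,010.64 × ((1 + 0.0055)^13 − 1) = A$86,010.64 × 0.0739077… = A$6,356.8524…
Penalties + interest = A$11,181.3832 + A$6,356.8524… = A$17,538.24

A$17,538.24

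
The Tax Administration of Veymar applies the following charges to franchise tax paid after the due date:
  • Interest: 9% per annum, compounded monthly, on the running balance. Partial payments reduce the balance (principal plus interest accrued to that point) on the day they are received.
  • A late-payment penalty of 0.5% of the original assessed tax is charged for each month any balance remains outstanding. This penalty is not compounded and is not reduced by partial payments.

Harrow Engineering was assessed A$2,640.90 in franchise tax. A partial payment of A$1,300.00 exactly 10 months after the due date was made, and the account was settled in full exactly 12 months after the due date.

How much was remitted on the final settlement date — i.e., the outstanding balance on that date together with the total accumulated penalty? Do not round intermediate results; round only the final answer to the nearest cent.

A$1,727.52

Monthly rate = 9% ÷ 12 = 0.75%
Balance at month 10: A$2,640.9000 × (1 + 0.0075)^10 = A$2,845.7877…
After A$1,300.00 payment: A$2,845.7877… − A$1,300.00 = A$1,545.7877…
Balance at month 12: A$1,545.7877… × (1 + 0.0075)^2 = A$1,569.0615…
Penalty: 12 × 0.5% × A$2,640.90 = A$158.45…
Final settlement = outstanding balance + penalty = A$1,569.0615… + A$158.45… = A$1,727.52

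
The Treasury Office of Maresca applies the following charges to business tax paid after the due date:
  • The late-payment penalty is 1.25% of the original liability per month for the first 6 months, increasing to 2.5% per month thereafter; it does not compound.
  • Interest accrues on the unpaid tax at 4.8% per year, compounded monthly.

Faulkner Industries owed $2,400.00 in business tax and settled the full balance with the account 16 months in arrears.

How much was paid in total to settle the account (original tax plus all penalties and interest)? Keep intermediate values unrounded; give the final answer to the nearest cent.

Penalty, months 1–6: 6 × 1.25% × $2,400.00 = $180.00
Penalty, months 7–16: 10 × 2.5% × $2,400.00 = $600.00
Interest (4.8%/yr ÷ 12 = 0.4%/month): $2,400.00 × ((1 + 0.004)^16 − 1) = $158.2951…
Total = $2,400.00 + $780.0000 + $158.2951… = $3,338.30

$3,338.30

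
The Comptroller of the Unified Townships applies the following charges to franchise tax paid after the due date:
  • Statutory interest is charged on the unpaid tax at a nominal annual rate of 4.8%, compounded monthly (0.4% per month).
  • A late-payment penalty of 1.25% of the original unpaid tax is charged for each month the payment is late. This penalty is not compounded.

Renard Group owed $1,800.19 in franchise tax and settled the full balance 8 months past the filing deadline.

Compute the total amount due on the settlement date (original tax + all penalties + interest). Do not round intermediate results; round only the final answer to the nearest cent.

$2,038.63

Late-payment penalty = 1.25% × $1,800.19 × 8 mo = $180.02…
Interest: $1,800.19 × ((1 + 0.004)^8 − 1) = $1,800.19 × 0.0324516… = $58.4190…
Total = $1,800.19 + $180.0190 + $58.4190… = $2,038.63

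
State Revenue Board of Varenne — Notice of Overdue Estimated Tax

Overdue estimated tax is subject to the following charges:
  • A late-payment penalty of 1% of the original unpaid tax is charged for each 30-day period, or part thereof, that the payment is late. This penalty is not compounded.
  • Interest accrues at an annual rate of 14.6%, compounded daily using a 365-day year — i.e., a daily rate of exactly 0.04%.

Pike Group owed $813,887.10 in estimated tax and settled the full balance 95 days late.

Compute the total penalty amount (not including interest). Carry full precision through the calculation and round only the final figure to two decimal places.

Penalty periods: ⌈95/30⌉ = 4; penalty = 4 × 1% × $813,887.10 = $32,555.48…

$32,555.48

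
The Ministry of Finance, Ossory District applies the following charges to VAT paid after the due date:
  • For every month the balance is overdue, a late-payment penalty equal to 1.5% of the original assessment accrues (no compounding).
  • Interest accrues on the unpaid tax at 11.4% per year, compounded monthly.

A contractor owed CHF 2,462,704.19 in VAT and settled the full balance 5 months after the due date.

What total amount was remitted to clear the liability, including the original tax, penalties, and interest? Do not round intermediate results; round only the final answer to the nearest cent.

Late-payment penalty: 5 × 1.5% × CHF 2,462,704.19 = CHF 184,702.81…
Interest (11.4%/yr ÷ 12 = 0.95%/month): CHF 2,462,704.19 × ((1 + 0.0095)^5 − 1) = CHF 119,222.2547…
Total = CHF 2,462,704.19 + CHF 184,702.8143… + CHF 119,222.2547… = CHF 2,766,629.26

CHF 2,766,629.26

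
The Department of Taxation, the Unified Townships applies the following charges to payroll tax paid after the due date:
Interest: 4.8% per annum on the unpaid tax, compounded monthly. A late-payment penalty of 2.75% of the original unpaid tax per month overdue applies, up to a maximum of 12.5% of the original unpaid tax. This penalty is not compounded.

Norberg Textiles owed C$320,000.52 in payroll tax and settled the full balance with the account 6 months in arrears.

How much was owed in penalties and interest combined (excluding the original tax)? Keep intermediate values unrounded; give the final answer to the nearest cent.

Penalty (uncapped): 6 × 2.75% × C$320,000.52 = C$52,800.09…; cap = 12.5% × C$320,000.52 = C$40,000.07… → penalty = C$40,000.07…
Interest (4.8%/yr ÷ 12 = 0.4%/month): C$320,000.52 × ((1 + 0.004)^6 − 1) = C$7,757.2234…
Penalties + interest = C$40,000.0650 + C$7,757.2234… = C$47,757.29

C$47,757.29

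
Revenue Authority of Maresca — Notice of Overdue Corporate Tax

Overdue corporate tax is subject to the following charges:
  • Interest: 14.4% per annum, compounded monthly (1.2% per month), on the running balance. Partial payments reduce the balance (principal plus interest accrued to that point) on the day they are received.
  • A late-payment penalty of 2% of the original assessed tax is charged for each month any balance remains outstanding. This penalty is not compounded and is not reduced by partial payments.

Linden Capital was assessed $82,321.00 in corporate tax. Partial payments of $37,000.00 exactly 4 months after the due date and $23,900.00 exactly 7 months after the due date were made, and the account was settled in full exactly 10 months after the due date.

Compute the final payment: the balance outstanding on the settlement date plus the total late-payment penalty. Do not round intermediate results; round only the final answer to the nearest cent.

$44,698.62

Balance at month 4: $82,321.0000 × (1 + 0.012)^4 = $86,344.1041…
After $37,000.00 payment: $86,344.1041… − $37,000.00 = $49,344.1041…
Balance at month 7: $49,344.1041… × (1 + 0.012)^3 = $51,141.8937…
After $23,900.00 payment: $51,141.8937… − $23,900.00 = $27,241.8937…
Balance at month 10: $27,241.8937… × (1 + 0.012)^3 = $28,234.4175…
Penalty: 10 × 2% × $82,321.00 = $16,464.20
Final settlement = outstanding balance + penalty = $28,234.4175… + $16,464.20 = $44,698.62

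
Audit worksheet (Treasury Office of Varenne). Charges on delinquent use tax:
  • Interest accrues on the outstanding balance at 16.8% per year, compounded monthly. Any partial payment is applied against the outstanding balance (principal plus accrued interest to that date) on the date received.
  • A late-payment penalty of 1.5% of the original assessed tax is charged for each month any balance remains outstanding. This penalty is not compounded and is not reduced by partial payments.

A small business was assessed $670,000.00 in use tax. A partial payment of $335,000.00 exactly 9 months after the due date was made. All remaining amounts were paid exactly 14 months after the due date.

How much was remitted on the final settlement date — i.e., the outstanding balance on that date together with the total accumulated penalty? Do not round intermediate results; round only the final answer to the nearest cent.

$595,549.97

Monthly rate = 16.8% ÷ 12 = 1.4%
Balance at month 9: $670,000.0000 × (1 + 0.014)^9 = $759,305.2412…
After $335,000.00 payment: $759,305.2412… − $335,000.00 = $424,305.2412…
Balance at month 14: $424,305.2412… × (1 + 0.014)^5 = $454,849.9711…
Penalty: 14 × 1.5% × $670,000.00 = $140,700.00
Final settlement = outstanding balance + penalty = $454,849.9711… + $140,700.00 = $595,549.97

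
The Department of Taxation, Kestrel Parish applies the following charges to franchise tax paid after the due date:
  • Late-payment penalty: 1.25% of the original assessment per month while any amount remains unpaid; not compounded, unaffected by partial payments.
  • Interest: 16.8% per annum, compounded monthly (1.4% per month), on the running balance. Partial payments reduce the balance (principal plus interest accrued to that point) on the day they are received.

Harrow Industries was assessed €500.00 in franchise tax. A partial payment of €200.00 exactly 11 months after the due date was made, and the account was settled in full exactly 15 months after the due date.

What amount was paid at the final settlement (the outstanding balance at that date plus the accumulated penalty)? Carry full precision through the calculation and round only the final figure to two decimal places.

€498.25

Balance at month 11: €500.0000 × (1 + 0.014)^11 = €582.6228…
After €200.00 payment: €582.6228… − €200.00 = €382.6228…
Balance at month 15: €382.6228… × (1 + 0.014)^4 = €404.5039…
Penalty: 15 × 1.25% × €500.00 = €93.75
Final settlement = outstanding balance + penalty = €404.5039… + €93.75 = €498.25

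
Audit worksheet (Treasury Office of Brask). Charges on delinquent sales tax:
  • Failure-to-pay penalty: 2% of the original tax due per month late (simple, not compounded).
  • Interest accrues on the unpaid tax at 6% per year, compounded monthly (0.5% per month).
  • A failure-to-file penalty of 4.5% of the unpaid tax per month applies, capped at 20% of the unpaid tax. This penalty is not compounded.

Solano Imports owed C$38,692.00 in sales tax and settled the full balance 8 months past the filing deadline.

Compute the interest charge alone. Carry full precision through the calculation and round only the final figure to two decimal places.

C$1,575.04

Interest: C$38,692.00 × ((1 + 0.005)^8 − 1) = C$38,692.00 × 0.0407070… = C$1,575.0369…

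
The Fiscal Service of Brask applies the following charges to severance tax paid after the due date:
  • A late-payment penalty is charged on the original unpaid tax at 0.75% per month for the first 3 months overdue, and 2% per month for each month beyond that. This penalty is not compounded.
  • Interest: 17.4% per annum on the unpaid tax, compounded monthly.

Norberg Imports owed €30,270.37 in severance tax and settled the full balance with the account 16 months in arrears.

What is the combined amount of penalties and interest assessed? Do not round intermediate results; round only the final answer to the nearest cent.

Penalty, months 1–3: 3 × 0.75% × €30,270.37 = €681.08…
Penalty, months 4–16: 13 × 2% × €30,270.37 = €7,870.30…
Interest (17.4%/yr ÷ 12 = 1.45%/month): €30,270.37 × ((1 + 0.0145)^16 − 1) = €7,840.6482…
Penalties + interest = €8,551.3795… + €7,840.6482… = €16,392.03

€16,392.03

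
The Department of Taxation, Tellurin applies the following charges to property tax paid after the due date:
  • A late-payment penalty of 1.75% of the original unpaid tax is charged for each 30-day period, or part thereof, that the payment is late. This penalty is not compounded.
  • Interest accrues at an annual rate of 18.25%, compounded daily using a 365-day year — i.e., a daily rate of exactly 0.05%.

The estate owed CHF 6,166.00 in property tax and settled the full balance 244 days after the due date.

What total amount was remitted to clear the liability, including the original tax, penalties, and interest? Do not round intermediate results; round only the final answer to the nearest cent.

Penalty periods: ⌈244/30⌉ = 9; penalty = 9 × 1.75% × CHF 6,166.00 = CHF 971.15…
Interest: CHF 6,166.00 × ((1 + 0.0005)^244 − 1) = CHF 6,166.00 × 0.12971966… = CHF 799.8514…
Total = CHF 6,166.00 + CHF 971.1450 + CHF 799.8514… = CHF 7,937.00

CHF 7,937.00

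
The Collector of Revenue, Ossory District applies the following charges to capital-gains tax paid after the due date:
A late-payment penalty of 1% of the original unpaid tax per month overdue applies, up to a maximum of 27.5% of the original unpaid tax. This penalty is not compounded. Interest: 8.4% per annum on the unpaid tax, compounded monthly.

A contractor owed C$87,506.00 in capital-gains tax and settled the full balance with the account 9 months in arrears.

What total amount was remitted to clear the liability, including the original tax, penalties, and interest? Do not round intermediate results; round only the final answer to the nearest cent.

C$101,051.33

Penalty: 9 × 1% × C$87,506.00 = C$7,875.54 (below the 27.5% cap of C$24,064.15)
Interest (8.4%/yr ÷ 12 = 0.7%/month): C$87,506.00 × ((1 + 0.007)^9 − 1) = C$5,669.7865…
Total = C$87,506.00 + C$7,875.5400 + C$5,669.7865… = C$101,051.33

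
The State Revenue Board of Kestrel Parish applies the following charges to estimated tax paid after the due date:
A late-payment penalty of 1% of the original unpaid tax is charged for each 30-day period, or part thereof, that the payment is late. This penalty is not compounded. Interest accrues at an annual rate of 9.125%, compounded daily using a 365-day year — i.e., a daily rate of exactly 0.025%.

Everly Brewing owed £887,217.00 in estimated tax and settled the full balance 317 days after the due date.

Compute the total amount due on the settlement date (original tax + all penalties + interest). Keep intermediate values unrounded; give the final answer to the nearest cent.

£1,057,974.50

Penalty periods: ⌈317/30⌉ = 11; penalty = 11 × 1% × £887,217.00 = £97,593.87
Interest: £887,217.00 × ((1 + 0.00025)^317 − 1) = £887,217.00 × 0.08246419… = £73,163.6273…
Total = £887,217.00 + £97,593.8700 + £73,163.6273… = £1,057,974.50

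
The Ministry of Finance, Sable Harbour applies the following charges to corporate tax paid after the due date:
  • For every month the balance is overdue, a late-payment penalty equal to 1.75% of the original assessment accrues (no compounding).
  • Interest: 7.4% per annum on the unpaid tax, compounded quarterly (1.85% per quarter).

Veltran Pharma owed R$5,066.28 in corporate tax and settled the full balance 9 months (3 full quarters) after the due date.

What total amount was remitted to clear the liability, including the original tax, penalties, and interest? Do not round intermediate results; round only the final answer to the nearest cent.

Late-payment penalty = 1.75% × R$5,066.28 × 9 mo = R$797.94…
Interest: R$5,066.28 × ((1 + 0.0185)^3 − 1) = R$5,066.28 × 0.0565331… = R$286.4124…
Total = R$5,066.28 + R$797.9391 + R$286.4124… = R$6,150.63

R$6,150.63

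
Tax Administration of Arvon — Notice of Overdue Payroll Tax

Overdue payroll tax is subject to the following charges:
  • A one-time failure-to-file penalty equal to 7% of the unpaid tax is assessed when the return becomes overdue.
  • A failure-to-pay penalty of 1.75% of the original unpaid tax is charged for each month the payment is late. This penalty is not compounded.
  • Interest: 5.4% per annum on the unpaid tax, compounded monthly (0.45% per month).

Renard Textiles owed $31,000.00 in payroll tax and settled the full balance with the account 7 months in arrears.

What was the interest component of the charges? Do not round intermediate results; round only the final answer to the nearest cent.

$989.78

Interest: $31,000.00 × ((1 + 0.0045)^7 − 1) = $31,000.00 × 0.0319285… = $989.7821…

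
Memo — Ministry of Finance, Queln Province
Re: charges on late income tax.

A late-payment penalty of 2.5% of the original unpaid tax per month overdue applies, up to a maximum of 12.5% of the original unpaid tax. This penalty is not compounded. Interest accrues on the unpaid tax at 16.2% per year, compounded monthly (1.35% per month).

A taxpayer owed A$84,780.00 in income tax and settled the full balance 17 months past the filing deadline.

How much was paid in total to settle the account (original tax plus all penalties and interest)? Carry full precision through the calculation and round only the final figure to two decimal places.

Penalty (uncapped): 17 × 2.5% × A$84,780.00 = A$36,031.50; cap = 12.5% × A$84,780.00 = A$10,597.50 → penalty = A$10,597.50
Interest: A$84,780.00 × ((1 + 0.0135)^17 − 1) = A$84,780.00 × 0.2560410… = A$21,707.1524…
Total = A$84,780.00 + A$10,597.5000 + A$21,707.1524… = A$117,084.65

A$117,084.65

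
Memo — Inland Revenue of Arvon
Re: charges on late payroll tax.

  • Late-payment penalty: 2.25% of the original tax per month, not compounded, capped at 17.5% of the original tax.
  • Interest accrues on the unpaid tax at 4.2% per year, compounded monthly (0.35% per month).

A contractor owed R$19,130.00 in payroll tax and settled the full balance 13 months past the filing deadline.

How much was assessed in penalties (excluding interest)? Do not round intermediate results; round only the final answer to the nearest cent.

Penalty (uncapped): 13 × 2.25% × R$19,130.00 = R$5,595.53…; cap = 17.5% × R$19,130.00 = R$3,347.75 → penalty = R$3,347.75

R$3,347.75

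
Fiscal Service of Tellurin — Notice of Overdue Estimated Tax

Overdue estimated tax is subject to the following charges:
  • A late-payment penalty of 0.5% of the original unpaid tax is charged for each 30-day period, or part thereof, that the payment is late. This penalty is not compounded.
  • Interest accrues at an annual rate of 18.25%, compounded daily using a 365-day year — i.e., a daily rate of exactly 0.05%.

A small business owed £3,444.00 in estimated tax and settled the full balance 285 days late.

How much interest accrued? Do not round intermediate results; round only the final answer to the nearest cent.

£527.32

Interest: £3,444.00 × ((1 + 0.0005)^285 − 1) = £3,444.00 × 0.15311201… = £527.3178…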